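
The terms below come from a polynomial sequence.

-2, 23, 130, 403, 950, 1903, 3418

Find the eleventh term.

Δ: 25, 107, 273, 547, 953, 1515
Δ²: 82, 166, 274, 406, 562
Δ³: 84, 108, 132, 156
Δ⁴: 24, 24, 24
Fourth differences constant at 24.
156 + 24 = 180;  562 + 180 = 742;  1515 + 742 = 2257;  3418 + 2257 = 5675
180 + 24 = 204;  742 + 204 = 946;  2257 + 946 = 3203;  5675 + 3203 = 8878
204 + 24 = 228;  946 + 228 = 1174;  3203 + 1174 = 4377;  8878 + 4377 = 13255
228 + 24 = 252;  1174 + 252 = 1426;  4377 + 1426 = 5803;  13255 + 5803 = 19058

19058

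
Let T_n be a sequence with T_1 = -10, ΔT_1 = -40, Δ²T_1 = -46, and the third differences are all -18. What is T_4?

Build the table forward from the leading diagonal:
Δ³: -18  -18  -18  -18
Δ²: -46  -64  -82  -100
Δ: -40  -86  -150  -232
T: -10  -50  -136  -286

-286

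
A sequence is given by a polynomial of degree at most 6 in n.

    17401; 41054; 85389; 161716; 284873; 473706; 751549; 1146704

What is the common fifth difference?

Δ: 23653, 44335, 76327, 123157, 188833, 277843, 395155
Δ²: 20682, 31992, 46830, 65676, 89010, 117312
Δ³: 11310, 14838, 18846, 23334, 28302
Δ⁴: 3528, 4008, 4488, 4968
Δ⁵: 480, 480, 480

480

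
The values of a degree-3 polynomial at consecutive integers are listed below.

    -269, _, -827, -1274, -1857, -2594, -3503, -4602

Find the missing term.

-498

Using the last 6 terms:
First differences: -447  -583  -737  -909  -1099
Second differences: -136  -154  -172  -190
Third differences: -18  -18  -18
Constant third difference = -18.
Extend backward: -136 + 18 = -118;  -447 + 118 = -329;  -827 + 329 = -498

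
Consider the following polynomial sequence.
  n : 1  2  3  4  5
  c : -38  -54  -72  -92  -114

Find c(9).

-222

First differences: -16  -18  -20  -22
Second differences: -2  -2  -2
Second differences constant at -2.
-22 − 2 = -24;  -114 − 24 = -138
-24 − 2 = -26;  -138 − 26 = -164
-26 − 2 = -28;  -164 − 28 = -192
-28 − 2 = -30;  -192 − 30 = -222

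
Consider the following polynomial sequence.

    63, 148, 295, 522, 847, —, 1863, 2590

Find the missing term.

1288

Using the first 5 terms:
D1: 85, 147, 227, 325
D2: 62, 80, 98
D3: 18, 18
Constant third difference = 18.
Extend forward: 98 + 18 = 116;  325 + 116 = 441;  847 + 441 = 1288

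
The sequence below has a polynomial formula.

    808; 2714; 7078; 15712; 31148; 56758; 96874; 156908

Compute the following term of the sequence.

1906 , 4364 , 8634 , 15436 , 25610 , 40116 , 60034
2458 , 4270 , 6802 , 10174 , 14506 , 19918
1812 , 2532 , 3372 , 4332 , 5412
720 , 840 , 960 , 1080
120 , 120 , 120
The fifth differences are constant (120).
1080 + 120 = 1200;  5412 + 1200 = 6612;  19918 + 6612 = 26530;  60034 + 26530 = 86564;  156908 + 86564 = 243472

243472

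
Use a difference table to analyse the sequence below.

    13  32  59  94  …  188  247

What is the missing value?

137

Using the first 4 terms:
Δ: 19  27  35
Δ²: 8  8
Constant second difference = 8.
Extend forward: 35 + 8 = 43;  94 + 43 = 137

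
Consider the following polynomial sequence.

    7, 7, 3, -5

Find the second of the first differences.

D1: 0, -4, -8
D2: -4, -4

-4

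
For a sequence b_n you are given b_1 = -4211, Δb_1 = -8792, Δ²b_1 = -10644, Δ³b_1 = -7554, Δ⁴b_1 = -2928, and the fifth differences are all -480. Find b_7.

Build the table forward from the leading diagonal:
Δ⁵: -480, -480, -480, -480, -480, -480, -480
Δ⁴: -2928, -3408, -3888, -4368, -4848, -5328, -5808
Δ³: -7554, -10482, -13890, -17778, -22146, -26994, -32322
Δ²: -10644, -18198, -28680, -42570, -60348, -82494, -109488
Δ: -8792, -19436, -37634, -66314, -108884, -169232, -251726
b: -4211, -13003, -32439, -70073, -136387, -245271, -414503

-414503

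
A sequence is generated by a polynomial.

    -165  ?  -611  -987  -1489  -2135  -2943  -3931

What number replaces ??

-343

Using the last 6 terms:
Δ: -376, -502, -646, -808, -988
Δ²: -126, -144, -162, -180
Δ³: -18, -18, -18
Constant third difference = -18.
Extend backward: -126 + 18 = -108;  -376 + 108 = -268;  -611 + 268 = -343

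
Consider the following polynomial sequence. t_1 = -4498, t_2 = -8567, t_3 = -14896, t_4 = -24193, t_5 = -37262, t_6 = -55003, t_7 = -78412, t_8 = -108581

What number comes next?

First differences: -4069, -6329, -9297, -13069, -17741, -23409, -30169
Second differences: -2260, -2968, -3772, -4672, -5668, -6760
Third differences: -708, -804, -900, -996, -1092
Fourth differences: -96, -96, -96, -96
Constant fourth difference = -96, so extend:
-1092 − 96 = -1188;  -6760 − 1188 = -7948;  -30169 − 7948 = -38117;  -108581 − 38117 = -146698

-146698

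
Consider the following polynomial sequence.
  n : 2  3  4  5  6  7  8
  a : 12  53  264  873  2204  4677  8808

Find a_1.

Δ: 41, 211, 609, 1331, 2473, 4131
Δ²: 170, 398, 722, 1142, 1658
Δ³: 228, 324, 420, 516
Δ⁴: 96, 96, 96
The fourth differences are constant at 96.
Work back: 228 − 96 = 132;  170 − 132 = 38;  41 − 38 = 3;  12 − 3 = 9

9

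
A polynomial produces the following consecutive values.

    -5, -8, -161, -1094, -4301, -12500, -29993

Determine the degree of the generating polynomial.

5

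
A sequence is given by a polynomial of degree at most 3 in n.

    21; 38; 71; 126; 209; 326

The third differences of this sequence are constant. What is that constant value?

6

First differences: 17, 33, 55, 83, 117
Second differences: 16, 22, 28, 34
Third differences: 6, 6, 6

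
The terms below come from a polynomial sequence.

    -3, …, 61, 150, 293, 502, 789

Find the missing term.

Using the last 5 terms:
Δ: 89, 143, 209, 287
Δ²: 54, 66, 78
Δ³: 12, 12
Constant third difference = 12.
Extend backward: 54 − 12 = 42;  89 − 42 = 47;  61 − 47 = 14

14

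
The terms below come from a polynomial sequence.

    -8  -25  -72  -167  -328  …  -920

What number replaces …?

-573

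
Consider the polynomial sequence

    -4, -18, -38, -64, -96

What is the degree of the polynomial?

Δ: -14, -20, -26, -32
Δ²: -6, -6, -6
The second differences are constant, so the polynomial has degree 2.

2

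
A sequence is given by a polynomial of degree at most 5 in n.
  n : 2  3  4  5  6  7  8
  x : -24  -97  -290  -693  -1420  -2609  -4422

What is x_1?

First differences: -73  -193  -403  -727  -1189  -1813
Second differences: -120  -210  -324  -462  -624
Third differences: -90  -114  -138  -162
Fourth differences: -24  -24  -24
The fourth differences are constant at -24.
Work back: -90 + 24 = -66;  -120 + 66 = -54;  -73 + 54 = -19;  -24 + 19 = -5

-5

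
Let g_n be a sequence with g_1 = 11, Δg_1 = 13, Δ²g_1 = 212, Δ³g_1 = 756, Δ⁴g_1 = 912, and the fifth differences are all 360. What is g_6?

14676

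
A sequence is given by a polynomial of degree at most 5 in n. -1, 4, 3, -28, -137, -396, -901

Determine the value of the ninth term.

-3153

D1: 5, -1, -31, -109, -259, -505
D2: -6, -30, -78, -150, -246
D3: -24, -48, -72, -96
D4: -24, -24, -24
Fourth differences constant at -24.
-96 − 24 = -120;  -246 − 120 = -366;  -505 − 366 = -871;  -901 − 871 = -1772
-120 − 24 = -144;  -366 − 144 = -510;  -871 − 510 = -1381;  -1772 − 1381 = -3153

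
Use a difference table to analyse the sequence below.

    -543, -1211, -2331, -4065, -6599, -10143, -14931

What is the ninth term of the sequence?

-29295

D1: -668  -1120  -1734  -2534  -3544  -4788
D2: -452  -614  -800  -1010  -1244
D3: -162  -186  -210  -234
D4: -24  -24  -24
The fourth differences are constant (-24).
-234 − 24 = -258;  -1244 − 258 = -1502;  -4788 − 1502 = -6290;  -14931 − 6290 = -21221
-258 − 24 = -282;  -1502 − 282 = -1784;  -6290 − 1784 = -8074;  -21221 − 8074 = -29295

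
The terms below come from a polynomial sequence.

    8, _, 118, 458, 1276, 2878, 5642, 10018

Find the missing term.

Using the last 6 terms:
D1: 340  818  1602  2764  4376
D2: 478  784  1162  1612
D3: 306  378  450
D4: 72  72
Constant fourth difference = 72.
Extend backward: 306 − 72 = 234;  478 − 234 = 244;  340 − 244 = 96;  118 − 96 = 22

22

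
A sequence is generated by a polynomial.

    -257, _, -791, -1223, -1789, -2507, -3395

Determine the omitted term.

-475

Using the last 5 terms:
First differences: -432  -566  -718  -888
Second differences: -134  -152  -170
Third differences: -18  -18
Constant third difference = -18.
Extend backward: -134 + 18 = -116;  -432 + 116 = -316;  -791 + 316 = -475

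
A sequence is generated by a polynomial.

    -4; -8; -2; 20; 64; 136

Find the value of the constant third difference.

6

D1: -4, 6, 22, 44, 72
D2: 10, 16, 22, 28
D3: 6, 6, 6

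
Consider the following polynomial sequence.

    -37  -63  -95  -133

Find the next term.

-26 , -32 , -38
-6 , -6
Constant second difference = -6, so extend:
-38 − 6 = -44;  -133 − 44 = -177

-177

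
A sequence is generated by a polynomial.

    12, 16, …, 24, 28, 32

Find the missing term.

Using the last 3 terms:
Δ: 4  4
Constant first difference = 4.
Extend backward: 24 − 4 = 20

20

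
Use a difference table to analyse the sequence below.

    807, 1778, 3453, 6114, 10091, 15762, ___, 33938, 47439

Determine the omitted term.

Using the first 6 terms:
Δ: 971  1675  2661  3977  5671
Δ²: 704  986  1316  1694
Δ³: 282  330  378
Δ⁴: 48  48
Constant fourth difference = 48.
Extend forward: 378 + 48 = 426;  1694 + 426 = 2120;  5671 + 2120 = 7791;  15762 + 7791 = 23553

23553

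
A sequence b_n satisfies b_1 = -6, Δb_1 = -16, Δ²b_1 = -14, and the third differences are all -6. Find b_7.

-432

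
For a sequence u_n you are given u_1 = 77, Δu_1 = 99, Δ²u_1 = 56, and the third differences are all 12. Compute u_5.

857

Build the table forward from the leading diagonal:
Third differences: 12  12  12  12  12
Second differences: 56  68  80  92  104
First differences: 99  155  223  303  395
u: 77  176  331  554  857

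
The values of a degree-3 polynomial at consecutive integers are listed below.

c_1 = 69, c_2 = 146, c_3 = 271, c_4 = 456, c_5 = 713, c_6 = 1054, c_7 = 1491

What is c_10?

First differences: 77, 125, 185, 257, 341, 437
Second differences: 48, 60, 72, 84, 96
Third differences: 12, 12, 12, 12
Third differences constant at 12.
96 + 12 = 108;  437 + 108 = 545;  1491 + 545 = 2036
108 + 12 = 120;  545 + 120 = 665;  2036 + 665 = 2701
120 + 12 = 132;  665 + 132 = 797;  2701 + 797 = 3498

3498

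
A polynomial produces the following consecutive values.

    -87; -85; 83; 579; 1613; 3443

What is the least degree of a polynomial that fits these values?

4

D1: 2, 168, 496, 1034, 1830
D2: 166, 328, 538, 796
D3: 162, 210, 258
D4: 48, 48
The fourth differences are constant, so the polynomial has degree 4.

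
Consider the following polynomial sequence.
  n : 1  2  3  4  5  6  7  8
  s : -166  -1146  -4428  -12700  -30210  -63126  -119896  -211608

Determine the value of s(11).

-854436

-980, -3282, -8272, -17510, -32916, -56770, -91712
-2302, -4990, -9238, -15406, -23854, -34942
-2688, -4248, -6168, -8448, -11088
-1560, -1920, -2280, -2640
-360, -360, -360
The fifth differences are constant (-360).
-2640 − 360 = -3000;  -11088 − 3000 = -14088;  -34942 − 14088 = -49030;  -91712 − 49030 = -140742;  -211608 − 140742 = -352350
-3000 − 360 = -3360;  -14088 − 3360 = -17448;  -49030 − 17448 = -66478;  -140742 − 66478 = -207220;  -352350 − 207220 = -559570
-3360 − 360 = -3720;  -17448 − 3720 = -21168;  -66478 − 21168 = -87646;  -207220 − 87646 = -294866;  -559570 − 294866 = -854436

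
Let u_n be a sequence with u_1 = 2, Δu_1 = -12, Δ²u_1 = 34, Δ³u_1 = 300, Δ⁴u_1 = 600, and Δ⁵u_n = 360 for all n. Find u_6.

6642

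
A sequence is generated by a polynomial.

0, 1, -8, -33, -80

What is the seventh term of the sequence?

Δ: 1, -9, -25, -47
Δ²: -10, -16, -22
Δ³: -6, -6
The third differences are constant (-6).
-22 − 6 = -28;  -47 − 28 = -75;  -80 − 75 = -155
-28 − 6 = -34;  -75 − 34 = -109;  -155 − 109 = -264

-264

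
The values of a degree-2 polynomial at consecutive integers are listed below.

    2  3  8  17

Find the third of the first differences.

9

D1: 1, 5, 9
D2: 4, 4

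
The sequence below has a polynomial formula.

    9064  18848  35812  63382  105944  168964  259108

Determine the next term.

9784, 16964, 27570, 42562, 63020, 90144
7180, 10606, 14992, 20458, 27124
3426, 4386, 5466, 6666
960, 1080, 1200
120, 120
The fifth differences are constant (120).
1200 + 120 = 1320;  6666 + 1320 = 7986;  27124 + 7986 = 35110;  90144 + 35110 = 125254;  259108 + 125254 = 384362

384362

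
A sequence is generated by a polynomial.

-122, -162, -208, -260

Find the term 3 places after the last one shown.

-452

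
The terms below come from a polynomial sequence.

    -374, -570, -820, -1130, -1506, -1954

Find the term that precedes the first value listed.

-226

First differences: -196, -250, -310, -376, -448
Second differences: -54, -60, -66, -72
Third differences: -6, -6, -6
The third differences are constant at -6.
Work back: -54 + 6 = -48;  -196 + 48 = -148;  -374 + 148 = -226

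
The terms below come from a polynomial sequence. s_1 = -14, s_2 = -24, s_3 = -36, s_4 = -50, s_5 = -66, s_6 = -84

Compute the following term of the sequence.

-10, -12, -14, -16, -18
-2, -2, -2, -2
Constant second difference = -2, so extend:
-18 − 2 = -20;  -84 − 20 = -104

-104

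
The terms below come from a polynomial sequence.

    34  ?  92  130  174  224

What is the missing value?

60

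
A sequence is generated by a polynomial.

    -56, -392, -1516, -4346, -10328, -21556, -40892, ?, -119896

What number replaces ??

-72086

Using the first 7 terms:
Δ: -336, -1124, -2830, -5982, -11228, -19336
Δ²: -788, -1706, -3152, -5246, -8108
Δ³: -918, -1446, -2094, -2862
Δ⁴: -528, -648, -768
Δ⁵: -120, -120
Constant fifth difference = -120.
Extend forward: -768 − 120 = -888;  -2862 − 888 = -3750;  -8108 − 3750 = -11858;  -19336 − 11858 = -31194;  -40892 − 31194 = -72086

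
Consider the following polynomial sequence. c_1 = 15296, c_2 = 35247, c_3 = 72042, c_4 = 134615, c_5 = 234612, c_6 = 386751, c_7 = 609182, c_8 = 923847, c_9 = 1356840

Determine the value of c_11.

First differences: 19951  36795  62573  99997  152139  222431  314665  432993
Second differences: 16844  25778  37424  52142  70292  92234  118328
Third differences: 8934  11646  14718  18150  21942  26094
Fourth differences: 2712  3072  3432  3792  4152
Fifth differences: 360  360  360  360
The fifth differences are constant (360).
4152 + 360 = 4512;  26094 + 4512 = 30606;  118328 + 30606 = 148934;  432993 + 148934 = 581927;  1356840 + 581927 = 1938767
4512 + 360 = 4872;  30606 + 4872 = 35478;  148934 + 35478 = 184412;  581927 + 184412 = 766339;  1938767 + 766339 = 2705106

2705106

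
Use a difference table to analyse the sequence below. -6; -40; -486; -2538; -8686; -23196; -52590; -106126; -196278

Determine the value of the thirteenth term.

-1311966

-34 , -446 , -2052 , -6148 , -14510 , -29394 , -53536 , -90152
-412 , -1606 , -4096 , -8362 , -14884 , -24142 , -36616
-1194 , -2490 , -4266 , -6522 , -9258 , -12474
-1296 , -1776 , -2256 , -2736 , -3216
-480 , -480 , -480 , -480
Fifth differences constant at -480.
-3216 − 480 = -3696;  -12474 − 3696 = -16170;  -36616 − 16170 = -52786;  -90152 − 52786 = -142938;  -196278 − 142938 = -339216
-3696 − 480 = -4176;  -16170 − 4176 = -20346;  -52786 − 20346 = -73132;  -142938 − 73132 = -216070;  -339216 − 216070 = -555286
-4176 − 480 = -4656;  -20346 − 4656 = -25002;  -73132 − 25002 = -98134;  -216070 − 98134 = -314204;  -555286 − 314204 = -869490
-4656 − 480 = -5136;  -25002 − 5136 = -30138;  -98134 − 30138 = -128272;  -314204 − 128272 = -442476;  -869490 − 442476 = -1311966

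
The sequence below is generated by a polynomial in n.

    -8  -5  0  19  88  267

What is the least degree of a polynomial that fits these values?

First differences: 3, 5, 19, 69, 179
Second differences: 2, 14, 50, 110
Third differences: 12, 36, 60
Fourth differences: 24, 24
The fourth differences are constant, so the polynomial has degree 4.

4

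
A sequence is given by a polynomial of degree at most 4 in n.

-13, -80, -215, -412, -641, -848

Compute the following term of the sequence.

Δ: -67, -135, -197, -229, -207
Δ²: -68, -62, -32, 22
Δ³: 6, 30, 54
Δ⁴: 24, 24
The fourth differences are constant (24).
54 + 24 = 78;  22 + 78 = 100;  -207 + 100 = -107;  -848 − 107 = -955

-955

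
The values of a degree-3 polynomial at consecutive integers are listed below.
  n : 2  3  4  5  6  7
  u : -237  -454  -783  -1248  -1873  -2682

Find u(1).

First differences: -217, -329, -465, -625, -809
Second differences: -112, -136, -160, -184
Third differences: -24, -24, -24
The third differences are constant at -24.
Work back: -112 + 24 = -88;  -217 + 88 = -129;  -237 + 129 = -108

-108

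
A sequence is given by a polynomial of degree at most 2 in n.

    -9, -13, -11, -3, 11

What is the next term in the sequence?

31

-4, 2, 8, 14
6, 6, 6
Second differences constant at 6.
14 + 6 = 20;  11 + 20 = 31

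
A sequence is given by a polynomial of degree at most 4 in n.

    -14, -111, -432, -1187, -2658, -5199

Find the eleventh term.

-51384

D1: -97, -321, -755, -1471, -2541
D2: -224, -434, -716, -1070
D3: -210, -282, -354
D4: -72, -72
Fourth differences constant at -72.
-354 − 72 = -426;  -1070 − 426 = -1496;  -2541 − 1496 = -4037;  -5199 − 4037 = -9236
-426 − 72 = -498;  -1496 − 498 = -1994;  -4037 − 1994 = -6031;  -9236 − 6031 = -15267
-498 − 72 = -570;  -1994 − 570 = -2564;  -6031 − 2564 = -8595;  -15267 − 8595 = -23862
-570 − 72 = -642;  -2564 − 642 = -3206;  -8595 − 3206 = -11801;  -23862 − 11801 = -35663
-642 − 72 = -714;  -3206 − 714 = -3920;  -11801 − 3920 = -15721;  -35663 − 15721 = -51384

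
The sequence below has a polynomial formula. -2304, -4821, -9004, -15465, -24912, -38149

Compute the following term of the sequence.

-56076

Δ: -2517, -4183, -6461, -9447, -13237
Δ²: -1666, -2278, -2986, -3790
Δ³: -612, -708, -804
Δ⁴: -96, -96
Fourth differences constant at -96.
-804 − 96 = -900;  -3790 − 900 = -4690;  -13237 − 4690 = -17927;  -38149 − 17927 = -56076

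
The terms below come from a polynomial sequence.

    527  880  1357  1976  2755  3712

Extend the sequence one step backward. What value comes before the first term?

353  477  619  779  957
124  142  160  178
18  18  18
The third differences are constant at 18.
Work back: 124 − 18 = 106;  353 − 106 = 247;  527 − 247 = 280

280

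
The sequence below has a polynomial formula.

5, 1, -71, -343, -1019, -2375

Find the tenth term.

-22639

D1: -4, -72, -272, -676, -1356
D2: -68, -200, -404, -680
D3: -132, -204, -276
D4: -72, -72
Fourth differences constant at -72.
-276 − 72 = -348;  -680 − 348 = -1028;  -1356 − 1028 = -2384;  -2375 − 2384 = -4759
-348 − 72 = -420;  -1028 − 420 = -1448;  -2384 − 1448 = -3832;  -4759 − 3832 = -8591
-420 − 72 = -492;  -1448 − 492 = -1940;  -3832 − 1940 = -5772;  -8591 − 5772 = -14363
-492 − 72 = -564;  -1940 − 564 = -2504;  -5772 − 2504 = -8276;  -14363 − 8276 = -22639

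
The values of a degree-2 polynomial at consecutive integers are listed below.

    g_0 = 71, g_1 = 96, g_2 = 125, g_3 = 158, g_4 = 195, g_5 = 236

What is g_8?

383

First differences: 25  29  33  37  41
Second differences: 4  4  4  4
The second differences are constant (4).
41 + 4 = 45;  236 + 45 = 281
45 + 4 = 49;  281 + 49 = 330
49 + 4 = 53;  330 + 53 = 383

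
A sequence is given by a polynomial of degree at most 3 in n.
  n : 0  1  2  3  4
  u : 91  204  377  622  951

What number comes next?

113, 173, 245, 329
60, 72, 84
12, 12
The third differences are constant (12).
84 + 12 = 96;  329 + 96 = 425;  951 + 425 = 1376

1376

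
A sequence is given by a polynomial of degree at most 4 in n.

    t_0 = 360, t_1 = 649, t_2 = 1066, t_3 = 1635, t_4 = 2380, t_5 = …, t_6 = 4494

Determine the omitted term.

3325

Using the first 5 terms:
Δ: 289, 417, 569, 745
Δ²: 128, 152, 176
Δ³: 24, 24
Constant third difference = 24.
Extend forward: 176 + 24 = 200;  745 + 200 = 945;  2380 + 945 = 3325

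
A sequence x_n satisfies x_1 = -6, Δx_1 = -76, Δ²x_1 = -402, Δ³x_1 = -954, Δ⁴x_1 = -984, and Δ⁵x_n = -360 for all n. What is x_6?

-19226

Build the table forward from the leading diagonal:
Fifth differences: -360  -360  -360  -360  -360  -360
Fourth differences: -984  -1344  -1704  -2064  -2424  -2784
Third differences: -954  -1938  -3282  -4986  -7050  -9474
Second differences: -402  -1356  -3294  -6576  -11562  -18612
First differences: -76  -478  -1834  -5128  -11704  -23266
x: -6  -82  -560  -2394  -7522  -19226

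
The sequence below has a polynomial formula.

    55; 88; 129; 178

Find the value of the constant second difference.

8

First differences: 33, 41, 49
Second differences: 8, 8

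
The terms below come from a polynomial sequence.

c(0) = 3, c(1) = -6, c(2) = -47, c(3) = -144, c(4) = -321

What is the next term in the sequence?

-602

D1: -9 , -41 , -97 , -177
D2: -32 , -56 , -80
D3: -24 , -24
Constant third difference = -24, so extend:
-80 − 24 = -104;  -177 − 104 = -281;  -321 − 281 = -602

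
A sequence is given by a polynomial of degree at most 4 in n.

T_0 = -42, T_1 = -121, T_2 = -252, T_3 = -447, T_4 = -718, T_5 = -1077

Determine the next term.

-79  -131  -195  -271  -359
-52  -64  -76  -88
-12  -12  -12
Third differences constant at -12.
-88 − 12 = -100;  -359 − 100 = -459;  -1077 − 459 = -1536

-1536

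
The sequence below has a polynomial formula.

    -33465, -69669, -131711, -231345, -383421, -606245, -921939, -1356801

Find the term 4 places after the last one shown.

First differences: -36204  -62042  -99634  -152076  -222824  -315694  -434862
Second differences: -25838  -37592  -52442  -70748  -92870  -119168
Third differences: -11754  -14850  -18306  -22122  -26298
Fourth differences: -3096  -3456  -3816  -4176
Fifth differences: -360  -360  -360
Constant fifth difference = -360, so extend:
-4176 − 360 = -4536;  -26298 − 4536 = -30834;  -119168 − 30834 = -150002;  -434862 − 150002 = -584864;  -1356801 − 584864 = -1941665
-4536 − 360 = -4896;  -30834 − 4896 = -35730;  -150002 − 35730 = -185732;  -584864 − 185732 = -770596;  -1941665 − 770596 = -2712261
-4896 − 360 = -5256;  -35730 − 5256 = -40986;  -185732 − 40986 = -226718;  -770596 − 226718 = -997314;  -2712261 − 997314 = -3709575
-5256 − 360 = -5616;  -40986 − 5616 = -46602;  -226718 − 46602 = -273320;  -997314 − 273320 = -1270634;  -3709575 − 1270634 = -4980209

-4980209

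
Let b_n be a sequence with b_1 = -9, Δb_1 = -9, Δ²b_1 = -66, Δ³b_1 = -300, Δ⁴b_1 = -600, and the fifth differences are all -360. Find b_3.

Build the table forward from the leading diagonal:
Fifth differences: -360, -360, -360
Fourth differences: -600, -960, -1320
Third differences: -300, -900, -1860
Second differences: -66, -366, -1266
First differences: -9, -75, -441
b: -9, -18, -93

-93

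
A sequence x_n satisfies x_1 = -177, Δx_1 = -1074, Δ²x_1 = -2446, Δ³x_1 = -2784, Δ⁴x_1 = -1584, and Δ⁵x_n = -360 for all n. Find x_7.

-124911

Build the table forward from the leading diagonal:
D5: -360  -360  -360  -360  -360  -360  -360
D4: -1584  -1944  -2304  -2664  -3024  -3384  -3744
D3: -2784  -4368  -6312  -8616  -11280  -14304  -17688
D2: -2446  -5230  -9598  -15910  -24526  -35806  -50110
D1: -1074  -3520  -8750  -18348  -34258  -58784  -94590
x: -177  -1251  -4771  -13521  -31869  -66127  -124911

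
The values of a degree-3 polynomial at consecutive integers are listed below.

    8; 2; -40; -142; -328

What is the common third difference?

-24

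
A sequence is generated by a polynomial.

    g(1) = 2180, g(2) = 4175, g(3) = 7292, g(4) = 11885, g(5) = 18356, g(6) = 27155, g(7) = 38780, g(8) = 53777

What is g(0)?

1001

D1: 1995, 3117, 4593, 6471, 8799, 11625, 14997
D2: 1122, 1476, 1878, 2328, 2826, 3372
D3: 354, 402, 450, 498, 546
D4: 48, 48, 48, 48
The fourth differences are constant at 48.
Work back: 354 − 48 = 306;  1122 − 306 = 816;  1995 − 816 = 1179;  2180 − 1179 = 1001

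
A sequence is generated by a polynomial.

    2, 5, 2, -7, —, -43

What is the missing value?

Using the first 4 terms:
First differences: 3  -3  -9
Second differences: -6  -6
Constant second difference = -6.
Extend forward: -9 − 6 = -15;  -7 − 15 = -22

-22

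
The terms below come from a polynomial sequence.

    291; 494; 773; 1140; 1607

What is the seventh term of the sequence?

2889

D1: 203, 279, 367, 467
D2: 76, 88, 100
D3: 12, 12
The third differences are constant (12).
100 + 12 = 112;  467 + 112 = 579;  1607 + 579 = 2186
112 + 12 = 124;  579 + 124 = 703;  2186 + 703 = 2889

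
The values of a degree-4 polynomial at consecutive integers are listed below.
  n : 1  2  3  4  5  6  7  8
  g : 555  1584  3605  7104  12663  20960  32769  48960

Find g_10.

1029, 2021, 3499, 5559, 8297, 11809, 16191
992, 1478, 2060, 2738, 3512, 4382
486, 582, 678, 774, 870
96, 96, 96, 96
The fourth differences are constant (96).
870 + 96 = 966;  4382 + 966 = 5348;  16191 + 5348 = 21539;  48960 + 21539 = 70499
966 + 96 = 1062;  5348 + 1062 = 6410;  21539 + 6410 = 27949;  70499 + 27949 = 98448

98448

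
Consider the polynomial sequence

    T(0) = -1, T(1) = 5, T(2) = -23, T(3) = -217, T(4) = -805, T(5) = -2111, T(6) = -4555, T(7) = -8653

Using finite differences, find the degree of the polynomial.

4

First differences: 6, -28, -194, -588, -1306, -2444, -4098
Second differences: -34, -166, -394, -718, -1138, -1654
Third differences: -132, -228, -324, -420, -516
Fourth differences: -96, -96, -96, -96
The fourth differences are constant, so the polynomial has degree 4.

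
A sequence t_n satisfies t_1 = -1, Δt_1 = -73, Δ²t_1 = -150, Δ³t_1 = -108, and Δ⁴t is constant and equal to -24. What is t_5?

-1649

Build the table forward from the leading diagonal:
Fourth differences: -24  -24  -24  -24  -24
Third differences: -108  -132  -156  -180  -204
Second differences: -150  -258  -390  -546  -726
First differences: -73  -223  -481  -871  -1417
t: -1  -74  -297  -778  -1649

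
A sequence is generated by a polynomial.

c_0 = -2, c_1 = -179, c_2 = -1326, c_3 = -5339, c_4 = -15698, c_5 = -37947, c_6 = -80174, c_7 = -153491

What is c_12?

Δ: -177 , -1147 , -4013 , -10359 , -22249 , -42227 , -73317
Δ²: -970 , -2866 , -6346 , -11890 , -19978 , -31090
Δ³: -1896 , -3480 , -5544 , -8088 , -11112
Δ⁴: -1584 , -2064 , -2544 , -3024
Δ⁵: -480 , -480 , -480
Fifth differences constant at -480.
-3024 − 480 = -3504;  -11112 − 3504 = -14616;  -31090 − 14616 = -45706;  -73317 − 45706 = -119023;  -153491 − 119023 = -272514
-3504 − 480 = -3984;  -14616 − 3984 = -18600;  -45706 − 18600 = -64306;  -119023 − 64306 = -183329;  -272514 − 183329 = -455843
-3984 − 480 = -4464;  -18600 − 4464 = -23064;  -64306 − 23064 = -87370;  -183329 − 87370 = -270699;  -455843 − 270699 = -726542
-4464 − 480 = -4944;  -23064 − 4944 = -28008;  -87370 − 28008 = -115378;  -270699 − 115378 = -386077;  -726542 − 386077 = -1112619
-4944 − 480 = -5424;  -28008 − 5424 = -33432;  -115378 − 33432 = -148810;  -386077 − 148810 = -534887;  -1112619 − 534887 = -1647506

-1647506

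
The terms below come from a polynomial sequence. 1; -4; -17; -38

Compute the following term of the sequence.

-67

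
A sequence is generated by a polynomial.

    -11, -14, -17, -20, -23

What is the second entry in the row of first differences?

-3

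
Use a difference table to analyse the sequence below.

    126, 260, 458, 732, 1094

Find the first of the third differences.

First differences: 134, 198, 274, 362
Second differences: 64, 76, 88
Third differences: 12, 12

12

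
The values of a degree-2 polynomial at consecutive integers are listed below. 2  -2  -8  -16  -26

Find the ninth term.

First differences: -4, -6, -8, -10
Second differences: -2, -2, -2
Second differences constant at -2.
-10 − 2 = -12;  -26 − 12 = -38
-12 − 2 = -14;  -38 − 14 = -52
-14 − 2 = -16;  -52 − 16 = -68
-16 − 2 = -18;  -68 − 18 = -86

-86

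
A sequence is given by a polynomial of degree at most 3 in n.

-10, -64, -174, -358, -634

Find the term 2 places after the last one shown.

-1534

D1: -54 , -110 , -184 , -276
D2: -56 , -74 , -92
D3: -18 , -18
Third differences constant at -18.
-92 − 18 = -110;  -276 − 110 = -386;  -634 − 386 = -1020
-110 − 18 = -128;  -386 − 128 = -514;  -1020 − 514 = -1534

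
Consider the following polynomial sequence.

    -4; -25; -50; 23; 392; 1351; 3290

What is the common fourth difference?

96

Δ: -21, -25, 73, 369, 959, 1939
Δ²: -4, 98, 296, 590, 980
Δ³: 102, 198, 294, 390
Δ⁴: 96, 96, 96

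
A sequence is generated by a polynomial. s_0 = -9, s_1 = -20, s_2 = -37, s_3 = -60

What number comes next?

-11 , -17 , -23
-6 , -6
Constant second difference = -6, so extend:
-23 − 6 = -29;  -60 − 29 = -89

-89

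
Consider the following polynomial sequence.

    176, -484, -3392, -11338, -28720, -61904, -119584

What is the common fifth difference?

D1: -660, -2908, -7946, -17382, -33184, -57680
D2: -2248, -5038, -9436, -15802, -24496
D3: -2790, -4398, -6366, -8694
D4: -1608, -1968, -2328
D5: -360, -360

-360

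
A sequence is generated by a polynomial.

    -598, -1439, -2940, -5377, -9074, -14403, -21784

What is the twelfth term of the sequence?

D1: -841, -1501, -2437, -3697, -5329, -7381
D2: -660, -936, -1260, -1632, -2052
D3: -276, -324, -372, -420
D4: -48, -48, -48
Fourth differences constant at -48.
-420 − 48 = -468;  -2052 − 468 = -2520;  -7381 − 2520 = -9901;  -21784 − 9901 = -31685
-468 − 48 = -516;  -2520 − 516 = -3036;  -9901 − 3036 = -12937;  -31685 − 12937 = -44622
-516 − 48 = -564;  -3036 − 564 = -3600;  -12937 − 3600 = -16537;  -44622 − 16537 = -61159
-564 − 48 = -612;  -3600 − 612 = -4212;  -16537 − 4212 = -20749;  -61159 − 20749 = -81908
-612 − 48 = -660;  -4212 − 660 = -4872;  -20749 − 4872 = -25621;  -81908 − 25621 = -107529

-107529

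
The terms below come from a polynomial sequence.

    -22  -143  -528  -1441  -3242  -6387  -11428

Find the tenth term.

-44887

-121  -385  -913  -1801  -3145  -5041
-264  -528  -888  -1344  -1896
-264  -360  -456  -552
-96  -96  -96
The fourth differences are constant (-96).
-552 − 96 = -648;  -1896 − 648 = -2544;  -5041 − 2544 = -7585;  -11428 − 7585 = -19013
-648 − 96 = -744;  -2544 − 744 = -3288;  -7585 − 3288 = -10873;  -19013 − 10873 = -29886
-744 − 96 = -840;  -3288 − 840 = -4128;  -10873 − 4128 = -15001;  -29886 − 15001 = -44887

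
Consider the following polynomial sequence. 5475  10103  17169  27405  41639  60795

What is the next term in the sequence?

First differences: 4628 , 7066 , 10236 , 14234 , 19156
Second differences: 2438 , 3170 , 3998 , 4922
Third differences: 732 , 828 , 924
Fourth differences: 96 , 96
Fourth differences constant at 96.
924 + 96 = 1020;  4922 + 1020 = 5942;  19156 + 5942 = 25098;  60795 + 25098 = 85893

85893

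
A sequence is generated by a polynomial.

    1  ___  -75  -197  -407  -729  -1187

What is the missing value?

Using the last 5 terms:
D1: -122  -210  -322  -458
D2: -88  -112  -136
D3: -24  -24
Constant third difference = -24.
Extend backward: -88 + 24 = -64;  -122 + 64 = -58;  -75 + 58 = -17

-17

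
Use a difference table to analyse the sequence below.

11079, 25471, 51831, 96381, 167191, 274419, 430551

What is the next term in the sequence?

650641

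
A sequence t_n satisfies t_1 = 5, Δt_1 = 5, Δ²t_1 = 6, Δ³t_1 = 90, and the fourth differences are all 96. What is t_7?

3365

Build the table forward from the leading diagonal:
D4: 96, 96, 96, 96, 96, 96, 96
D3: 90, 186, 282, 378, 474, 570, 666
D2: 6, 96, 282, 564, 942, 1416, 1986
D1: 5, 11, 107, 389, 953, 1895, 3311
t: 5, 10, 21, 128, 517, 1470, 3365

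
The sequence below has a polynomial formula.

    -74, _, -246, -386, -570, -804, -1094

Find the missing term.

Using the last 5 terms:
Δ: -140, -184, -234, -290
Δ²: -44, -50, -56
Δ³: -6, -6
Constant third difference = -6.
Extend backward: -44 + 6 = -38;  -140 + 38 = -102;  -246 + 102 = -144

-144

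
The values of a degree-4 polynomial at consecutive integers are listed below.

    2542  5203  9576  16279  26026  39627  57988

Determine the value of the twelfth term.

Δ: 2661, 4373, 6703, 9747, 13601, 18361
Δ²: 1712, 2330, 3044, 3854, 4760
Δ³: 618, 714, 810, 906
Δ⁴: 96, 96, 96
Constant fourth difference = 96, so extend:
906 + 96 = 1002;  4760 + 1002 = 5762;  18361 + 5762 = 24123;  57988 + 24123 = 82111
1002 + 96 = 1098;  5762 + 1098 = 6860;  24123 + 6860 = 30983;  82111 + 30983 = 113094
1098 + 96 = 1194;  6860 + 1194 = 8054;  30983 + 8054 = 39037;  113094 + 39037 = 152131
1194 + 96 = 1290;  8054 + 1290 = 9344;  39037 + 9344 = 48381;  152131 + 48381 = 200512
1290 + 96 = 1386;  9344 + 1386 = 10730;  48381 + 10730 = 59111;  200512 + 59111 = 259623

259623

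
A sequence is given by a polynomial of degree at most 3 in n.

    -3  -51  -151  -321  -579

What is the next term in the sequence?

-943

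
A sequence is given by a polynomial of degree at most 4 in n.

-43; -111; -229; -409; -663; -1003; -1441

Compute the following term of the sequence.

-1989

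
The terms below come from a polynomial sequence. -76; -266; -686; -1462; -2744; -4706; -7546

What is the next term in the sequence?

-11486

-190, -420, -776, -1282, -1962, -2840
-230, -356, -506, -680, -878
-126, -150, -174, -198
-24, -24, -24
Fourth differences constant at -24.
-198 − 24 = -222;  -878 − 222 = -1100;  -2840 − 1100 = -3940;  -7546 − 3940 = -11486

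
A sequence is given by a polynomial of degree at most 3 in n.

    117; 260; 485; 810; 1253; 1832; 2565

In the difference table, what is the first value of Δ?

143

Δ: 143, 225, 325, 443, 579, 733
Δ²: 82, 100, 118, 136, 154
Δ³: 18, 18, 18, 18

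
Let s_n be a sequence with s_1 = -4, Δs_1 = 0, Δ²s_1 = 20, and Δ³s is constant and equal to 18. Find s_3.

16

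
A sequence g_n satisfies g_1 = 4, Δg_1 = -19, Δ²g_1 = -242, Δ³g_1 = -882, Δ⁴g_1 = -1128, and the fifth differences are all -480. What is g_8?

Build the table forward from the leading diagonal:
Fifth differences: -480, -480, -480, -480, -480, -480, -480, -480
Fourth differences: -1128, -1608, -2088, -2568, -3048, -3528, -4008, -4488
Third differences: -882, -2010, -3618, -5706, -8274, -11322, -14850, -18858
Second differences: -242, -1124, -3134, -6752, -12458, -20732, -32054, -46904
First differences: -19, -261, -1385, -4519, -11271, -23729, -44461, -76515
g: 4, -15, -276, -1661, -6180, -17451, -41180, -85641

-85641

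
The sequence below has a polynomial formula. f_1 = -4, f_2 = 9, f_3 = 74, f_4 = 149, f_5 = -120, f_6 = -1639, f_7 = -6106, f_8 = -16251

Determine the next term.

-36076

D1: 13  65  75  -269  -1519  -4467  -10145
D2: 52  10  -344  -1250  -2948  -5678
D3: -42  -354  -906  -1698  -2730
D4: -312  -552  -792  -1032
D5: -240  -240  -240
Fifth differences constant at -240.
-1032 − 240 = -1272;  -2730 − 1272 = -4002;  -5678 − 4002 = -9680;  -10145 − 9680 = -19825;  -16251 − 19825 = -36076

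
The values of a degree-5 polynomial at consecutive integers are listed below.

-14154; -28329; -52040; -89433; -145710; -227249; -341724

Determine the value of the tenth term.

Δ: -14175, -23711, -37393, -56277, -81539, -114475
Δ²: -9536, -13682, -18884, -25262, -32936
Δ³: -4146, -5202, -6378, -7674
Δ⁴: -1056, -1176, -1296
Δ⁵: -120, -120
The fifth differences are constant (-120).
-1296 − 120 = -1416;  -7674 − 1416 = -9090;  -32936 − 9090 = -42026;  -114475 − 42026 = -156501;  -341724 − 156501 = -498225
-1416 − 120 = -1536;  -9090 − 1536 = -10626;  -42026 − 10626 = -52652;  -156501 − 52652 = -209153;  -498225 − 209153 = -707378
-1536 − 120 = -1656;  -10626 − 1656 = -12282;  -52652 − 12282 = -64934;  -209153 − 64934 = -274087;  -707378 − 274087 = -981465

-981465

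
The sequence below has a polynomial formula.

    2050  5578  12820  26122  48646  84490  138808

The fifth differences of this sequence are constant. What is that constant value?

120

D1: 3528, 7242, 13302, 22524, 35844, 54318
D2: 3714, 6060, 9222, 13320, 18474
D3: 2346, 3162, 4098, 5154
D4: 816, 936, 1056
D5: 120, 120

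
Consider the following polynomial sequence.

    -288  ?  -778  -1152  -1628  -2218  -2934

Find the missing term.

-494

Using the last 5 terms:
First differences: -374, -476, -590, -716
Second differences: -102, -114, -126
Third differences: -12, -12
Constant third difference = -12.
Extend backward: -102 + 12 = -90;  -374 + 90 = -284;  -778 + 284 = -494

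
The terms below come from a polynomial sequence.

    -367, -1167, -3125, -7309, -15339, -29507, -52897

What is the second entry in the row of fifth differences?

-120

D1: -800, -1958, -4184, -8030, -14168, -23390
D2: -1158, -2226, -3846, -6138, -9222
D3: -1068, -1620, -2292, -3084
D4: -552, -672, -792
D5: -120, -120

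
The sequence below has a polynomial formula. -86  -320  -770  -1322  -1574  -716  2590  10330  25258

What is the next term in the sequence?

Δ: -234 , -450 , -552 , -252 , 858 , 3306 , 7740 , 14928
Δ²: -216 , -102 , 300 , 1110 , 2448 , 4434 , 7188
Δ³: 114 , 402 , 810 , 1338 , 1986 , 2754
Δ⁴: 288 , 408 , 528 , 648 , 768
Δ⁵: 120 , 120 , 120 , 120
Fifth differences constant at 120.
768 + 120 = 888;  2754 + 888 = 3642;  7188 + 3642 = 10830;  14928 + 10830 = 25758;  25258 + 25758 = 51016

51016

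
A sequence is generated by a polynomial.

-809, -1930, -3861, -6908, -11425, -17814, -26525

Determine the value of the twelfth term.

Δ: -1121  -1931  -3047  -4517  -6389  -8711
Δ²: -810  -1116  -1470  -1872  -2322
Δ³: -306  -354  -402  -450
Δ⁴: -48  -48  -48
Fourth differences constant at -48.
-450 − 48 = -498;  -2322 − 498 = -2820;  -8711 − 2820 = -11531;  -26525 − 11531 = -38056
-498 − 48 = -546;  -2820 − 546 = -3366;  -11531 − 3366 = -14897;  -38056 − 14897 = -52953
-546 − 48 = -594;  -3366 − 594 = -3960;  -14897 − 3960 = -18857;  -52953 − 18857 = -71810
-594 − 48 = -642;  -3960 − 642 = -4602;  -18857 − 4602 = -23459;  -71810 − 23459 = -95269
-642 − 48 = -690;  -4602 − 690 = -5292;  -23459 − 5292 = -28751;  -95269 − 28751 = -124020

-124020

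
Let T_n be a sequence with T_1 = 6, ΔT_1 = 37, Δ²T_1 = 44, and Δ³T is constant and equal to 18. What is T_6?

Build the table forward from the leading diagonal:
Third differences: 18  18  18  18  18  18
Second differences: 44  62  80  98  116  134
First differences: 37  81  143  223  321  437
T: 6  43  124  267  490  811

811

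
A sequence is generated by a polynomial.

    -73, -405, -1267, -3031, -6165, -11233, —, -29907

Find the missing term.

-18895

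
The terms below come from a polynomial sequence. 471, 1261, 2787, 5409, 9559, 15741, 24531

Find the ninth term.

790  1526  2622  4150  6182  8790
736  1096  1528  2032  2608
360  432  504  576
72  72  72
Fourth differences constant at 72.
576 + 72 = 648;  2608 + 648 = 3256;  8790 + 3256 = 12046;  24531 + 12046 = 36577
648 + 72 = 720;  3256 + 720 = 3976;  12046 + 3976 = 16022;  36577 + 16022 = 52599

52599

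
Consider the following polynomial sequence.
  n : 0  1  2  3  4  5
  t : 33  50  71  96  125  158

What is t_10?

First differences: 17, 21, 25, 29, 33
Second differences: 4, 4, 4, 4
The second differences are constant (4).
33 + 4 = 37;  158 + 37 = 195
37 + 4 = 41;  195 + 41 = 236
41 + 4 = 45;  236 + 45 = 281
45 + 4 = 49;  281 + 49 = 330
49 + 4 = 53;  330 + 53 = 383

383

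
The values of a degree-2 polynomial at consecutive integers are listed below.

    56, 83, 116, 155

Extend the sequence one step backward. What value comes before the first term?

35

D1: 27  33  39
D2: 6  6
The second differences are constant at 6.
Work back: 27 − 6 = 21;  56 − 21 = 35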